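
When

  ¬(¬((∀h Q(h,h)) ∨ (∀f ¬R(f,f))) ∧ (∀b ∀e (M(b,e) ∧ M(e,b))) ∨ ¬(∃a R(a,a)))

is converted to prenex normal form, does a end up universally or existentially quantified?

Push ¬ through the quantifiers and connectives to reach negation normal form:
  ((∀h Q(h,h)) ∨ (∀f ¬R(f,f)) ∨ (∃b ∃e (¬M(b,e) ∨ ¬M(e,b)))) ∧ (∃a R(a,a))
All bound variables are already distinct, so no renaming is needed.
Extract every quantifier outward, since the variables are now distinct and don't occur free across branches:
  ∀h ∀f ∃b ∃e ∃a ((Q(h,h) ∨ ¬R(f,f) ∨ ¬M(b,e) ∨ ¬M(e,b)) ∧ R(a,a))
The quantifier ∃a sits under an even number of negations, so it remains existential.

existential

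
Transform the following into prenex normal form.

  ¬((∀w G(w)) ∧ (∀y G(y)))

Push ¬ through the quantifiers and connectives to reach negation normal form:
  (∃w ¬G(w)) ∨ (∃y ¬G(y))
Pull the quantifiers to the front (each side's bound variable is not free in the other side):
  ∃w ∃y (¬G(w) ∨ ¬G(y))

∃w ∃y (¬G(w) ∨ ¬G(y))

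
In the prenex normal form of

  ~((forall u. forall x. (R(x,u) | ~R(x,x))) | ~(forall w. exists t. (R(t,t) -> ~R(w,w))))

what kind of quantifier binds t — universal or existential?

existential

Eliminate → and ↔ using ¬ and ∨.
  ~((forall u. forall x. (R(x,u) | ~R(x,x))) | ~(forall w. exists t. (~R(t,t) | ~R(w,w))))
Drive negations inward (¬∀x A ≡ ∃x ¬A, ¬∃x A ≡ ∀x ¬A, De Morgan for ∧/∨):
  (exists u. exists x. (~R(x,u) & R(x,x))) & (forall w. exists t. (~R(t,t) | ~R(w,w)))
Finally move all quantifiers to the prefix:
  exists u. exists x. forall w. exists t. (~R(x,u) & R(x,x) & (~R(t,t) | ~R(w,w)))
The quantifier exists t sits under an even number of negations (counting the antecedent side of each →), so it remains existential.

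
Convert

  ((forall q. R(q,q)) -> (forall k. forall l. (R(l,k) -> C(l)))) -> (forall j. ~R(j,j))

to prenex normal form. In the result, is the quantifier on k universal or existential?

First replace A → B with ¬A ∨ B.
  ~(~(forall q. R(q,q)) | (forall k. forall l. (~R(l,k) | C(l)))) | (forall j. ~R(j,j))
Drive negations inward (¬∀x A ≡ ∃x ¬A, ¬∃x A ≡ ∀x ¬A, De Morgan for ∧/∨):
  (forall q. R(q,q)) & (exists k. exists l. (R(l,k) & ~C(l))) | (forall j. ~R(j,j))
Extract every quantifier outward, since the variables are now distinct and don't occur free across branches:
  forall q. exists k. exists l. forall j. (R(q,q) & R(l,k) & ~C(l) | ~R(j,j))
The quantifier forall k sits under an odd number of negations (counting the antecedent side of each →), so it flips to exists k.

existential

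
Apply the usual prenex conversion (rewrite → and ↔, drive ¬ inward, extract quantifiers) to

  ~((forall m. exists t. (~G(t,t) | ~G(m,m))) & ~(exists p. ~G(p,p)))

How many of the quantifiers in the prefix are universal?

1

Move each ¬ inward, flipping quantifiers it crosses:
  (exists m. forall t. (G(t,t) & G(m,m))) | (exists p. ~G(p,p))
Finally move all quantifiers to the prefix:
  exists m. forall t. exists p. (G(t,t) & G(m,m) | ~G(p,p))
The prefix is exists m forall t exists p: 1 universal, 2 existential.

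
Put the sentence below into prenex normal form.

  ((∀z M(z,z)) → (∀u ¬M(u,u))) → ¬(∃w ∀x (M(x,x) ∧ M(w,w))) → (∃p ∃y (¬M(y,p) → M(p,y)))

∀z ∃u ∃w ∀x ∃p ∃y (M(z,z) ∧ M(u,u) ∨ M(x,x) ∧ M(w,w) ∨ M(y,p) ∨ M(p,y))

First replace A → B with ¬A ∨ B.
  ¬(¬(∀z M(z,z)) ∨ (∀u ¬M(u,u))) ∨ ¬¬(∃w ∀x (M(x,x) ∧ M(w,w))) ∨ (∃p ∃y (¬¬M(y,p) ∨ M(p,y)))
Push ¬ through the quantifiers and connectives to reach negation normal form:
  (∀z M(z,z)) ∧ (∃u M(u,u)) ∨ (∃w ∀x (M(x,x) ∧ M(w,w))) ∨ (∃p ∃y (M(y,p) ∨ M(p,y)))
Pull the quantifiers to the front (each side's bound variable is not free in the other side):
  ∀z ∃u ∃w ∀x ∃p ∃y (M(z,z) ∧ M(u,u) ∨ M(x,x) ∧ M(w,w) ∨ M(y,p) ∨ M(p,y))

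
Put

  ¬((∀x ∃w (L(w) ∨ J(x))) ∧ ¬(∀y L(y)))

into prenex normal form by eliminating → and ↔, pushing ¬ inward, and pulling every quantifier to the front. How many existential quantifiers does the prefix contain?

Move each ¬ inward, flipping quantifiers it crosses:
  (∃x ∀w (¬L(w) ∧ ¬J(x))) ∨ (∀y L(y))
All bound variables are already distinct, so no renaming is needed.
Finally move all quantifiers to the prefix:
  ∃x ∀w ∀y (¬L(w) ∧ ¬J(x) ∨ L(y))
The prefix is ∃x ∀w ∀y: 2 universal, 1 existential.

1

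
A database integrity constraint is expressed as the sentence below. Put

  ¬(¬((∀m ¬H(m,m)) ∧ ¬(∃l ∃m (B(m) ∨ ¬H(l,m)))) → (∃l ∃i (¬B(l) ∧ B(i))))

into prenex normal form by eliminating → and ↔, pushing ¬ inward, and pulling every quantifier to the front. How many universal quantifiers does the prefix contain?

2

Eliminate → and ↔ using ¬ and ∨.
  ¬(¬¬((∀m ¬H(m,m)) ∧ ¬(∃l ∃m (B(m) ∨ ¬H(l,m)))) ∨ (∃l ∃i (¬B(l) ∧ B(i))))
Push ¬ through the quantifiers and connectives to reach negation normal form:
  ((∃m H(m,m)) ∨ (∃l ∃m (B(m) ∨ ¬H(l,m)))) ∧ (∀l ∀i (B(l) ∨ ¬B(i)))
Give each quantifier a distinct variable: m↦b, l↦v1.
  ((∃m H(m,m)) ∨ (∃l ∃b (B(b) ∨ ¬H(l,b)))) ∧ (∀v1 ∀i (B(v1) ∨ ¬B(i)))
Pull the quantifiers to the front (each side's bound variable is not free in the other side):
  ∃m ∃l ∃b ∀v1 ∀i ((H(m,m) ∨ B(b) ∨ ¬H(l,b)) ∧ (B(v1) ∨ ¬B(i)))
The prefix is ∃m ∃l ∃b ∀v1 ∀i: 2 universal, 3 existential.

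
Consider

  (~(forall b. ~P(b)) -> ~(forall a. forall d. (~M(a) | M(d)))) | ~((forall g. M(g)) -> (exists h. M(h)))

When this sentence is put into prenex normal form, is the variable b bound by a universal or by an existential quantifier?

Rewrite implications/biconditionals: A → B as ¬A ∨ B.
  ~~(forall b. ~P(b)) | ~(forall a. forall d. (~M(a) | M(d))) | ~(~(forall g. M(g)) | (exists h. M(h)))
Drive negations inward (¬∀x A ≡ ∃x ¬A, ¬∃x A ≡ ∀x ¬A, De Morgan for ∧/∨):
  (forall b. ~P(b)) | (exists a. exists d. (M(a) & ~M(d))) | (forall g. M(g)) & (forall h. ~M(h))
Pull the quantifiers to the front (each side's bound variable is not free in the other side):
  forall b. exists a. exists d. forall g. forall h. (~P(b) | M(a) & ~M(d) | M(g) & ~M(h))
The quantifier forall b sits under an even number of negations (counting the antecedent side of each →), so it remains universal.

universal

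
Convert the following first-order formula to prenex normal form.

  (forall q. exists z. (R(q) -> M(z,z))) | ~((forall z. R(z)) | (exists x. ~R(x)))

forall q. exists z. exists r. forall x. (~R(q) | M(z,z) | ~R(r) & R(x))

Rewrite implications/biconditionals: A → B as ¬A ∨ B.
  (forall q. exists z. (~R(q) | M(z,z))) | ~((forall z. R(z)) | (exists x. ~R(x)))
Move each ¬ inward, flipping quantifiers it crosses:
  (forall q. exists z. (~R(q) | M(z,z))) | (exists z. ~R(z)) & (forall x. R(x))
Standardize variables apart so no two quantifiers bind the same name: z↦r.
  (forall q. exists z. (~R(q) | M(z,z))) | (exists r. ~R(r)) & (forall x. R(x))
Pull the quantifiers to the front (each side's bound variable is not free in the other side):
  forall q. exists z. exists r. forall x. (~R(q) | M(z,z) | ~R(r) & R(x))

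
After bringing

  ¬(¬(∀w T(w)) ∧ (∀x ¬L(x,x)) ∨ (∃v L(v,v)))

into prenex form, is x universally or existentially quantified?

existential

Push ¬ through the quantifiers and connectives to reach negation normal form:
  ((∀w T(w)) ∨ (∃x L(x,x))) ∧ (∀v ¬L(v,v))
Extract every quantifier outward, since the variables are now distinct and don't occur free across branches:
  ∀w ∃x ∀v ((T(w) ∨ L(x,x)) ∧ ¬L(v,v))
The quantifier ∀x sits under an odd number of negations, so it flips to ∃x.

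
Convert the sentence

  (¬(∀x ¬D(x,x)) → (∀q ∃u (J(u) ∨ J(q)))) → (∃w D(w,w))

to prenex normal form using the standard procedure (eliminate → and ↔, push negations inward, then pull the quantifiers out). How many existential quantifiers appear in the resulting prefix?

3

Rewrite implications/biconditionals: A → B as ¬A ∨ B.
  ¬(¬¬(∀x ¬D(x,x)) ∨ (∀q ∃u (J(u) ∨ J(q)))) ∨ (∃w D(w,w))
Drive negations inward (¬∀x A ≡ ∃x ¬A, ¬∃x A ≡ ∀x ¬A, De Morgan for ∧/∨):
  (∃x D(x,x)) ∧ (∃q ∀u (¬J(u) ∧ ¬J(q))) ∨ (∃w D(w,w))
All bound variables are already distinct, so no renaming is needed.
Extract every quantifier outward, since the variables are now distinct and don't occur free across branches:
  ∃x ∃q ∀u ∃w (D(x,x) ∧ ¬J(u) ∧ ¬J(q) ∨ D(w,w))
The prefix is ∃x ∃q ∀u ∃w: 1 universal, 3 existential.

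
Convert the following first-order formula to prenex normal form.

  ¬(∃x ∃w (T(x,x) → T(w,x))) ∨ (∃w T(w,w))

First replace A → B with ¬A ∨ B.
  ¬(∃x ∃w (¬T(x,x) ∨ T(w,x))) ∨ (∃w T(w,w))
Drive negations inward (¬∀x A ≡ ∃x ¬A, ¬∃x A ≡ ∀x ¬A, De Morgan for ∧/∨):
  (∀x ∀w (T(x,x) ∧ ¬T(w,x))) ∨ (∃w T(w,w))
Rename bound variables to avoid capture: w↦z1.
  (∀x ∀w (T(x,x) ∧ ¬T(w,x))) ∨ (∃z1 T(z1,z1))
Pull the quantifiers to the front (each side's bound variable is not free in the other side):
  ∀x ∀w ∃z1 (T(x,x) ∧ ¬T(w,x) ∨ T(z1,z1))

∀x ∀w ∃z1 (T(x,x) ∧ ¬T(w,x) ∨ T(z1,z1))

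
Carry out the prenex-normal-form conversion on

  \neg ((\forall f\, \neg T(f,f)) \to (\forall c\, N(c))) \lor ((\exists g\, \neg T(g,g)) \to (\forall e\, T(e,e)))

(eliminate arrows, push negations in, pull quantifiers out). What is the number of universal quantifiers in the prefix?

3

Eliminate → and ↔ using ¬ and ∨.
  \neg (\neg (\forall f\, \neg T(f,f)) \lor (\forall c\, N(c))) \lor \neg (\exists g\, \neg T(g,g)) \lor (\forall e\, T(e,e))
Move each ¬ inward, flipping quantifiers it crosses:
  (\forall f\, \neg T(f,f)) \land (\exists c\, \neg N(c)) \lor (\forall g\, T(g,g)) \lor (\forall e\, T(e,e))
All bound variables are already distinct, so no renaming is needed.
Extract every quantifier outward, since the variables are now distinct and don't occur free across branches:
  \forall f\, \exists c\, \forall g\, \forall e\, (\neg T(f,f) \land \neg N(c) \lor T(g,g) \lor T(e,e))
The prefix is \forall f \exists c \forall g \forall e: 3 universal, 1 existential.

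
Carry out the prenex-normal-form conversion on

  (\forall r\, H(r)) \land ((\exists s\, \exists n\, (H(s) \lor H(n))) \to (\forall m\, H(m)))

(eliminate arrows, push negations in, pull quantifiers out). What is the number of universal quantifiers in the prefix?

First replace A → B with ¬A ∨ B.
  (\forall r\, H(r)) \land (\neg (\exists s\, \exists n\, (H(s) \lor H(n))) \lor (\forall m\, H(m)))
Push ¬ through the quantifiers and connectives to reach negation normal form:
  (\forall r\, H(r)) \land ((\forall s\, \forall n\, (\neg H(s) \land \neg H(n))) \lor (\forall m\, H(m)))
All bound variables are already distinct, so no renaming is needed.
Pull the quantifiers to the front (each side's bound variable is not free in the other side):
  \forall r\, \forall s\, \forall n\, \forall m\, (H(r) \land (\neg H(s) \land \neg H(n) \lor H(m)))
The prefix is \forall r \forall s \forall n \forall m: 4 universal, 0 existential.

4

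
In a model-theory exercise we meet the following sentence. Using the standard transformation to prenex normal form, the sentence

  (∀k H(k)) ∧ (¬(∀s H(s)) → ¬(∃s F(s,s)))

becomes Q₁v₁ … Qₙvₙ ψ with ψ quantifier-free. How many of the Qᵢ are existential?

0

First replace A → B with ¬A ∨ B.
  (∀k H(k)) ∧ (¬¬(∀s H(s)) ∨ ¬(∃s F(s,s)))
Push ¬ through the quantifiers and connectives to reach negation normal form:
  (∀k H(k)) ∧ ((∀s H(s)) ∨ (∀s ¬F(s,s)))
Give each quantifier a distinct variable: s↦a.
  (∀k H(k)) ∧ ((∀s H(s)) ∨ (∀a ¬F(a,a)))
Finally move all quantifiers to the prefix:
  ∀k ∀s ∀a (H(k) ∧ (H(s) ∨ ¬F(a,a)))
The prefix is ∀k ∀s ∀a: 3 universal, 0 existential.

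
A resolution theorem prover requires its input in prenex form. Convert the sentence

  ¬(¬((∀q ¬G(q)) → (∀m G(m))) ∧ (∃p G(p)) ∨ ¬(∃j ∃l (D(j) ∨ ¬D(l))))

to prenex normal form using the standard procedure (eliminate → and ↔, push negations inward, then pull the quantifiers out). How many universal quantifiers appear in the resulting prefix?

2

First replace A → B with ¬A ∨ B.
  ¬(¬(¬(∀q ¬G(q)) ∨ (∀m G(m))) ∧ (∃p G(p)) ∨ ¬(∃j ∃l (D(j) ∨ ¬D(l))))
Drive negations inward (¬∀x A ≡ ∃x ¬A, ¬∃x A ≡ ∀x ¬A, De Morgan for ∧/∨):
  ((∃q G(q)) ∨ (∀m G(m)) ∨ (∀p ¬G(p))) ∧ (∃j ∃l (D(j) ∨ ¬D(l)))
Extract every quantifier outward, since the variables are now distinct and don't occur free across branches:
  ∃q ∀m ∀p ∃j ∃l ((G(q) ∨ G(m) ∨ ¬G(p)) ∧ (D(j) ∨ ¬D(l)))
The prefix is ∃q ∀m ∀p ∃j ∃l: 2 universal, 3 existential.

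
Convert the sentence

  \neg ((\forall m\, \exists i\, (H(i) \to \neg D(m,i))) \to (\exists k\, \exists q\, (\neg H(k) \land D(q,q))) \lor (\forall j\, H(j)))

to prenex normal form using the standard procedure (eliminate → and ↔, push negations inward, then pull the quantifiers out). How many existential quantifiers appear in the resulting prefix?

Eliminate → and ↔ using ¬ and ∨.
  \neg (\neg (\forall m\, \exists i\, (\neg H(i) \lor \neg D(m,i))) \lor (\exists k\, \exists q\, (\neg H(k) \land D(q,q))) \lor (\forall j\, H(j)))
Move each ¬ inward, flipping quantifiers it crosses:
  (\forall m\, \exists i\, (\neg H(i) \lor \neg D(m,i))) \land (\forall k\, \forall q\, (H(k) \lor \neg D(q,q))) \land (\exists j\, \neg H(j))
All bound variables are already distinct, so no renaming is needed.
Extract every quantifier outward, since the variables are now distinct and don't occur free across branches:
  \forall m\, \exists i\, \forall k\, \forall q\, \exists j\, ((\neg H(i) \lor \neg D(m,i)) \land (H(k) \lor \neg D(q,q)) \land \neg H(j))
The prefix is \forall m \exists i \forall k \forall q \exists j: 3 universal, 2 existential.

2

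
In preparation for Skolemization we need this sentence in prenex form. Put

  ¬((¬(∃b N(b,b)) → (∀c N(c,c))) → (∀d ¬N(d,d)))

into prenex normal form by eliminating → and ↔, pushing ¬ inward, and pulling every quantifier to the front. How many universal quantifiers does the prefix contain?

1

First replace A → B with ¬A ∨ B.
  ¬(¬(¬¬(∃b N(b,b)) ∨ (∀c N(c,c))) ∨ (∀d ¬N(d,d)))
Move each ¬ inward, flipping quantifiers it crosses:
  ((∃b N(b,b)) ∨ (∀c N(c,c))) ∧ (∃d N(d,d))
Extract every quantifier outward, since the variables are now distinct and don't occur free across branches:
  ∃b ∀c ∃d ((N(b,b) ∨ N(c,c)) ∧ N(d,d))
The prefix is ∃b ∀c ∃d: 1 universal, 2 existential.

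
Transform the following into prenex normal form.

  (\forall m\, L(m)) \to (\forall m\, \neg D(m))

\exists m\, \forall t\, (\neg L(m) \lor \neg D(t))

First replace A → B with ¬A ∨ B.
  \neg (\forall m\, L(m)) \lor (\forall m\, \neg D(m))
Drive negations inward (¬∀x A ≡ ∃x ¬A, ¬∃x A ≡ ∀x ¬A, De Morgan for ∧/∨):
  (\exists m\, \neg L(m)) \lor (\forall m\, \neg D(m))
Rename bound variables to avoid capture: m↦t.
  (\exists m\, \neg L(m)) \lor (\forall t\, \neg D(t))
Pull the quantifiers to the front (each side's bound variable is not free in the other side):
  \exists m\, \forall t\, (\neg L(m) \lor \neg D(t))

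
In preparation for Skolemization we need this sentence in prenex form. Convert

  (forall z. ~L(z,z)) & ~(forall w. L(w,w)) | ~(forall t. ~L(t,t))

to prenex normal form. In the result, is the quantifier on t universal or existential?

existential

Push ¬ through the quantifiers and connectives to reach negation normal form:
  (forall z. ~L(z,z)) & (exists w. ~L(w,w)) | (exists t. L(t,t))
Finally move all quantifiers to the prefix:
  forall z. exists w. exists t. (~L(z,z) & ~L(w,w) | L(t,t))
The quantifier forall t sits under an odd number of negations, so it flips to exists t.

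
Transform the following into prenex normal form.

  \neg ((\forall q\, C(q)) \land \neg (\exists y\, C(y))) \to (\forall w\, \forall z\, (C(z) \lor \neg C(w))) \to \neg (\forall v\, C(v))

First replace A → B with ¬A ∨ B.
  \neg \neg ((\forall q\, C(q)) \land \neg (\exists y\, C(y))) \lor \neg (\forall w\, \forall z\, (C(z) \lor \neg C(w))) \lor \neg (\forall v\, C(v))
Drive negations inward (¬∀x A ≡ ∃x ¬A, ¬∃x A ≡ ∀x ¬A, De Morgan for ∧/∨):
  (\forall q\, C(q)) \land (\forall y\, \neg C(y)) \lor (\exists w\, \exists z\, (\neg C(z) \land C(w))) \lor (\exists v\, \neg C(v))
Finally move all quantifiers to the prefix:
  \forall q\, \forall y\, \exists w\, \exists z\, \exists v\, (C(q) \land \neg C(y) \lor \neg C(z) \land C(w) \lor \neg C(v))

\forall q\, \forall y\, \exists w\, \exists z\, \exists v\, (C(q) \land \neg C(y) \lor \neg C(z) \land C(w) \lor \neg C(v))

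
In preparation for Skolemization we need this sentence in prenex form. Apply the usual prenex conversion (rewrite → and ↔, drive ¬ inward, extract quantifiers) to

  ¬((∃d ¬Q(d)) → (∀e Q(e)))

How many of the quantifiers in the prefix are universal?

0

Eliminate → and ↔ using ¬ and ∨.
  ¬(¬(∃d ¬Q(d)) ∨ (∀e Q(e)))
Move each ¬ inward, flipping quantifiers it crosses:
  (∃d ¬Q(d)) ∧ (∃e ¬Q(e))
Extract every quantifier outward, since the variables are now distinct and don't occur free across branches:
  ∃d ∃e (¬Q(d) ∧ ¬Q(e))
The prefix is ∃d ∃e: 0 universal, 2 existential.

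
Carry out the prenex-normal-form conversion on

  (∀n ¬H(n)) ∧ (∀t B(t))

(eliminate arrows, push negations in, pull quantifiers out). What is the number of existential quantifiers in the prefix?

0

All bound variables are already distinct, so no renaming is needed.
Pull the quantifiers to the front (each side's bound variable is not free in the other side):
  ∀n ∀t (¬H(n) ∧ B(t))
The prefix is ∀n ∀t: 2 universal, 0 existential.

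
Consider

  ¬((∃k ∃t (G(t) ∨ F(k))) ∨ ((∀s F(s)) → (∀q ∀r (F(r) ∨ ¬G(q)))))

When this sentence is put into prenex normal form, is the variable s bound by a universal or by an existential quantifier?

universal

First replace A → B with ¬A ∨ B.
  ¬((∃k ∃t (G(t) ∨ F(k))) ∨ ¬(∀s F(s)) ∨ (∀q ∀r (F(r) ∨ ¬G(q))))
Push ¬ through the quantifiers and connectives to reach negation normal form:
  (∀k ∀t (¬G(t) ∧ ¬F(k))) ∧ (∀s F(s)) ∧ (∃q ∃r (¬F(r) ∧ G(q)))
All bound variables are already distinct, so no renaming is needed.
Extract every quantifier outward, since the variables are now distinct and don't occur free across branches:
  ∀k ∀t ∀s ∃q ∃r (¬G(t) ∧ ¬F(k) ∧ F(s) ∧ ¬F(r) ∧ G(q))
The quantifier ∀s sits under an even number of negations (counting the antecedent side of each →), so it remains universal.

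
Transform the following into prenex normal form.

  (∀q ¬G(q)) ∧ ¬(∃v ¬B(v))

∀q ∀v (¬G(q) ∧ B(v))

Drive negations inward (¬∀x A ≡ ∃x ¬A, ¬∃x A ≡ ∀x ¬A, De Morgan for ∧/∨):
  (∀q ¬G(q)) ∧ (∀v B(v))
Finally move all quantifiers to the prefix:
  ∀q ∀v (¬G(q) ∧ B(v))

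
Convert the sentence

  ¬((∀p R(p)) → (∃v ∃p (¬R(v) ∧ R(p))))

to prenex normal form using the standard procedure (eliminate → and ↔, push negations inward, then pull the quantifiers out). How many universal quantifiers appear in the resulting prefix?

3

First replace A → B with ¬A ∨ B.
  ¬(¬(∀p R(p)) ∨ (∃v ∃p (¬R(v) ∧ R(p))))
Move each ¬ inward, flipping quantifiers it crosses:
  (∀p R(p)) ∧ (∀v ∀p (R(v) ∨ ¬R(p)))
Give each quantifier a distinct variable: p↦a.
  (∀p R(p)) ∧ (∀v ∀a (R(v) ∨ ¬R(a)))
Extract every quantifier outward, since the variables are now distinct and don't occur free across branches:
  ∀p ∀v ∀a (R(p) ∧ (R(v) ∨ ¬R(a)))
The prefix is ∀p ∀v ∀a: 3 universal, 0 existential.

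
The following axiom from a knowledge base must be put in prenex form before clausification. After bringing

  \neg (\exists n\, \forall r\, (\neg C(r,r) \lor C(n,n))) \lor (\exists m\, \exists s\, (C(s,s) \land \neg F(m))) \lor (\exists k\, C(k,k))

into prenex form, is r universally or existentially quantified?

Push ¬ through the quantifiers and connectives to reach negation normal form:
  (\forall n\, \exists r\, (C(r,r) \land \neg C(n,n))) \lor (\exists m\, \exists s\, (C(s,s) \land \neg F(m))) \lor (\exists k\, C(k,k))
Extract every quantifier outward, since the variables are now distinct and don't occur free across branches:
  \forall n\, \exists r\, \exists m\, \exists s\, \exists k\, (C(r,r) \land \neg C(n,n) \lor C(s,s) \land \neg F(m) \lor C(k,k))
The quantifier \forall r sits under an odd number of negations, so it flips to \exists r.

existential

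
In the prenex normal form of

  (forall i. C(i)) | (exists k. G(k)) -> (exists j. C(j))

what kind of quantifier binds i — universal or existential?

existential

First replace A → B with ¬A ∨ B.
  ~((forall i. C(i)) | (exists k. G(k))) | (exists j. C(j))
Push ¬ through the quantifiers and connectives to reach negation normal form:
  (exists i. ~C(i)) & (forall k. ~G(k)) | (exists j. C(j))
All bound variables are already distinct, so no renaming is needed.
Extract every quantifier outward, since the variables are now distinct and don't occur free across branches:
  exists i. forall k. exists j. (~C(i) & ~G(k) | C(j))
The quantifier forall i sits under an odd number of negations (counting the antecedent side of each →), so it flips to exists i.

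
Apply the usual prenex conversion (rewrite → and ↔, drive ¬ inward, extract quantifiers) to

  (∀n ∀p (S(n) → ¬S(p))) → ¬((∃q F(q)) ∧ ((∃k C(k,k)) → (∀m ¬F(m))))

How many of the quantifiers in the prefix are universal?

Rewrite implications/biconditionals: A → B as ¬A ∨ B.
  ¬(∀n ∀p (¬S(n) ∨ ¬S(p))) ∨ ¬((∃q F(q)) ∧ (¬(∃k C(k,k)) ∨ (∀m ¬F(m))))
Move each ¬ inward, flipping quantifiers it crosses:
  (∃n ∃p (S(n) ∧ S(p))) ∨ (∀q ¬F(q)) ∨ (∃k C(k,k)) ∧ (∃m F(m))
Extract every quantifier outward, since the variables are now distinct and don't occur free across branches:
  ∃n ∃p ∀q ∃k ∃m (S(n) ∧ S(p) ∨ ¬F(q) ∨ C(k,k) ∧ F(m))
The prefix is ∃n ∃p ∀q ∃k ∃m: 1 universal, 4 existential.

1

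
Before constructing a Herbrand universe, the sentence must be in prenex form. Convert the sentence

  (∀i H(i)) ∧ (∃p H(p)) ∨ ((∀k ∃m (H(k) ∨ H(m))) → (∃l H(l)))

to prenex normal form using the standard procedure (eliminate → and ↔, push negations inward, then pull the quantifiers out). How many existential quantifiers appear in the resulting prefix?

Rewrite implications/biconditionals: A → B as ¬A ∨ B.
  (∀i H(i)) ∧ (∃p H(p)) ∨ ¬(∀k ∃m (H(k) ∨ H(m))) ∨ (∃l H(l))
Drive negations inward (¬∀x A ≡ ∃x ¬A, ¬∃x A ≡ ∀x ¬A, De Morgan for ∧/∨):
  (∀i H(i)) ∧ (∃p H(p)) ∨ (∃k ∀m (¬H(k) ∧ ¬H(m))) ∨ (∃l H(l))
Extract every quantifier outward, since the variables are now distinct and don't occur free across branches:
  ∀i ∃p ∃k ∀m ∃l (H(i) ∧ H(p) ∨ ¬H(k) ∧ ¬H(m) ∨ H(l))
The prefix is ∀i ∃p ∃k ∀m ∃l: 2 universal, 3 existential.

3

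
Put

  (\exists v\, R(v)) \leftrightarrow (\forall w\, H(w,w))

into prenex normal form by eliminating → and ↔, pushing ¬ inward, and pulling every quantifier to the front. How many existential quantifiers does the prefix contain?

First replace A → B with ¬A ∨ B; A ↔ B as (¬A ∨ B) ∧ (¬B ∨ A).
  (\neg (\exists v\, R(v)) \lor (\forall w\, H(w,w))) \land (\neg (\forall w\, H(w,w)) \lor (\exists v\, R(v)))
Move each ¬ inward, flipping quantifiers it crosses:
  ((\forall v\, \neg R(v)) \lor (\forall w\, H(w,w))) \land ((\exists w\, \neg H(w,w)) \lor (\exists v\, R(v)))
Rename bound variables to avoid capture: w↦u, v↦p.
  ((\forall v\, \neg R(v)) \lor (\forall w\, H(w,w))) \land ((\exists u\, \neg H(u,u)) \lor (\exists p\, R(p)))
Pull the quantifiers to the front (each side's bound variable is not free in the other side):
  \forall v\, \forall w\, \exists u\, \exists p\, ((\neg R(v) \lor H(w,w)) \land (\neg H(u,u) \lor R(p)))
The prefix is \forall v \forall w \exists u \exists p: 2 universal, 2 existential.

2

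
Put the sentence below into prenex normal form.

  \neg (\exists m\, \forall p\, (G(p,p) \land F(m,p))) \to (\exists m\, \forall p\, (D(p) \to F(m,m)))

\exists m\, \forall p\, \exists z\, \forall a\, (G(p,p) \land F(m,p) \lor \neg D(a) \lor F(z,z))

Eliminate → and ↔ using ¬ and ∨.
  \neg \neg (\exists m\, \forall p\, (G(p,p) \land F(m,p))) \lor (\exists m\, \forall p\, (\neg D(p) \lor F(m,m)))
Drive negations inward (¬∀x A ≡ ∃x ¬A, ¬∃x A ≡ ∀x ¬A, De Morgan for ∧/∨):
  (\exists m\, \forall p\, (G(p,p) \land F(m,p))) \lor (\exists m\, \forall p\, (\neg D(p) \lor F(m,m)))
Standardize variables apart so no two quantifiers bind the same name: m↦z, p↦a.
  (\exists m\, \forall p\, (G(p,p) \land F(m,p))) \lor (\exists z\, \forall a\, (\neg D(a) \lor F(z,z)))
Finally move all quantifiers to the prefix:
  \exists m\, \forall p\, \exists z\, \forall a\, (G(p,p) \land F(m,p) \lor \neg D(a) \lor F(z,z))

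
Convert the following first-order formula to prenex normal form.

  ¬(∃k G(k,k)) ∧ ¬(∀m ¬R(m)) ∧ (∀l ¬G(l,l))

∀k ∃m ∀l (¬G(k,k) ∧ R(m) ∧ ¬G(l,l))

Drive negations inward (¬∀x A ≡ ∃x ¬A, ¬∃x A ≡ ∀x ¬A, De Morgan for ∧/∨):
  (∀k ¬G(k,k)) ∧ (∃m R(m)) ∧ (∀l ¬G(l,l))
All bound variables are already distinct, so no renaming is needed.
Extract every quantifier outward, since the variables are now distinct and don't occur free across branches:
  ∀k ∃m ∀l (¬G(k,k) ∧ R(m) ∧ ¬G(l,l))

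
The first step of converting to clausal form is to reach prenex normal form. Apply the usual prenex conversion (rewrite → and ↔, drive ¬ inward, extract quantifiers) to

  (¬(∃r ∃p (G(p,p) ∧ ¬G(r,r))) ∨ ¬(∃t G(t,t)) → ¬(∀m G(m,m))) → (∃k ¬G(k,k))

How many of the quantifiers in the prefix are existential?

Eliminate → and ↔ using ¬ and ∨.
  ¬(¬(¬(∃r ∃p (G(p,p) ∧ ¬G(r,r))) ∨ ¬(∃t G(t,t))) ∨ ¬(∀m G(m,m))) ∨ (∃k ¬G(k,k))
Drive negations inward (¬∀x A ≡ ∃x ¬A, ¬∃x A ≡ ∀x ¬A, De Morgan for ∧/∨):
  ((∀r ∀p (¬G(p,p) ∨ G(r,r))) ∨ (∀t ¬G(t,t))) ∧ (∀m G(m,m)) ∨ (∃k ¬G(k,k))
All bound variables are already distinct, so no renaming is needed.
Finally move all quantifiers to the prefix:
  ∀r ∀p ∀t ∀m ∃k ((¬G(p,p) ∨ G(r,r) ∨ ¬G(t,t)) ∧ G(m,m) ∨ ¬G(k,k))
The prefix is ∀r ∀p ∀t ∀m ∃k: 4 universal, 1 existential.

1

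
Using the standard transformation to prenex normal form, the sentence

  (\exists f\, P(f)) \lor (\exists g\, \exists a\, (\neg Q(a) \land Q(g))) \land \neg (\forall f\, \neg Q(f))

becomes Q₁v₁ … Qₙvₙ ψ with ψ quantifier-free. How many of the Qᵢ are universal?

0

Push ¬ through the quantifiers and connectives to reach negation normal form:
  (\exists f\, P(f)) \lor (\exists g\, \exists a\, (\neg Q(a) \land Q(g))) \land (\exists f\, Q(f))
Rename bound variables to avoid capture: f↦t.
  (\exists f\, P(f)) \lor (\exists g\, \exists a\, (\neg Q(a) \land Q(g))) \land (\exists t\, Q(t))
Finally move all quantifiers to the prefix:
  \exists f\, \exists g\, \exists a\, \exists t\, (P(f) \lor \neg Q(a) \land Q(g) \land Q(t))
The prefix is \exists f \exists g \exists a \exists t: 0 universal, 4 existential.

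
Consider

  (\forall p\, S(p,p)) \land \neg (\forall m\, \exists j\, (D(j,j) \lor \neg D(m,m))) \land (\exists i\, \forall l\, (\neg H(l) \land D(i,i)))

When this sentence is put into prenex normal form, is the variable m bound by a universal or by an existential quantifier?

existential

Drive negations inward (¬∀x A ≡ ∃x ¬A, ¬∃x A ≡ ∀x ¬A, De Morgan for ∧/∨):
  (\forall p\, S(p,p)) \land (\exists m\, \forall j\, (\neg D(j,j) \land D(m,m))) \land (\exists i\, \forall l\, (\neg H(l) \land D(i,i)))
All bound variables are already distinct, so no renaming is needed.
Finally move all quantifiers to the prefix:
  \forall p\, \exists m\, \forall j\, \exists i\, \forall l\, (S(p,p) \land \neg D(j,j) \land D(m,m) \land \neg H(l) \land D(i,i))
The quantifier \forall m sits under an odd number of negations, so it flips to \exists m.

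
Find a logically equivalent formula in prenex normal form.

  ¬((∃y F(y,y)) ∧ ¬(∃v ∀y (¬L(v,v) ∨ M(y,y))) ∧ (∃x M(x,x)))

Push ¬ through the quantifiers and connectives to reach negation normal form:
  (∀y ¬F(y,y)) ∨ (∃v ∀y (¬L(v,v) ∨ M(y,y))) ∨ (∀x ¬M(x,x))
Give each quantifier a distinct variable: y↦a.
  (∀y ¬F(y,y)) ∨ (∃v ∀a (¬L(v,v) ∨ M(a,a))) ∨ (∀x ¬M(x,x))
Extract every quantifier outward, since the variables are now distinct and don't occur free across branches:
  ∀y ∃v ∀a ∀x (¬F(y,y) ∨ ¬L(v,v) ∨ M(a,a) ∨ ¬M(x,x))

∀y ∃v ∀a ∀x (¬F(y,y) ∨ ¬L(v,v) ∨ M(a,a) ∨ ¬M(x,x))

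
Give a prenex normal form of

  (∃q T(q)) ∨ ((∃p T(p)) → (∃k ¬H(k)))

Eliminate → and ↔ using ¬ and ∨.
  (∃q T(q)) ∨ ¬(∃p T(p)) ∨ (∃k ¬H(k))
Move each ¬ inward, flipping quantifiers it crosses:
  (∃q T(q)) ∨ (∀p ¬T(p)) ∨ (∃k ¬H(k))
All bound variables are already distinct, so no renaming is needed.
Pull the quantifiers to the front (each side's bound variable is not free in the other side):
  ∃q ∀p ∃k (T(q) ∨ ¬T(p) ∨ ¬H(k))

∃q ∀p ∃k (T(q) ∨ ¬T(p) ∨ ¬H(k))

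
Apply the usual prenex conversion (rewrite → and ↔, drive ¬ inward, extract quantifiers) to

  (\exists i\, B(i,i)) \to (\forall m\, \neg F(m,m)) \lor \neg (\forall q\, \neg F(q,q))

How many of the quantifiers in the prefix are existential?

Rewrite implications/biconditionals: A → B as ¬A ∨ B.
  \neg (\exists i\, B(i,i)) \lor (\forall m\, \neg F(m,m)) \lor \neg (\forall q\, \neg F(q,q))
Push ¬ through the quantifiers and connectives to reach negation normal form:
  (\forall i\, \neg B(i,i)) \lor (\forall m\, \neg F(m,m)) \lor (\exists q\, F(q,q))
Finally move all quantifiers to the prefix:
  \forall i\, \forall m\, \exists q\, (\neg B(i,i) \lor \neg F(m,m) \lor F(q,q))
The prefix is \forall i \forall m \exists q: 2 universal, 1 existential.

1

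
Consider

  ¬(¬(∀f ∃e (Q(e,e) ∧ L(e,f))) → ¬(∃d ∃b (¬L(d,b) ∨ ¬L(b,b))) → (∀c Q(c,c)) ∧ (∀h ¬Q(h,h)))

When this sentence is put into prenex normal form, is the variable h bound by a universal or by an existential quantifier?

existential

Rewrite implications/biconditionals: A → B as ¬A ∨ B.
  ¬(¬¬(∀f ∃e (Q(e,e) ∧ L(e,f))) ∨ ¬¬(∃d ∃b (¬L(d,b) ∨ ¬L(b,b))) ∨ (∀c Q(c,c)) ∧ (∀h ¬Q(h,h)))
Push ¬ through the quantifiers and connectives to reach negation normal form:
  (∃f ∀e (¬Q(e,e) ∨ ¬L(e,f))) ∧ (∀d ∀b (L(d,b) ∧ L(b,b))) ∧ ((∃c ¬Q(c,c)) ∨ (∃h Q(h,h)))
Extract every quantifier outward, since the variables are now distinct and don't occur free across branches:
  ∃f ∀e ∀d ∀b ∃c ∃h ((¬Q(e,e) ∨ ¬L(e,f)) ∧ L(d,b) ∧ L(b,b) ∧ (¬Q(c,c) ∨ Q(h,h)))
The quantifier ∀h sits under an odd number of negations (counting the antecedent side of each →), so it flips to ∃h.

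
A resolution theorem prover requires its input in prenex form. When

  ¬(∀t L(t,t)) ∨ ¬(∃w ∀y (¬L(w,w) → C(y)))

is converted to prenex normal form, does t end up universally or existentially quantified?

Eliminate → and ↔ using ¬ and ∨.
  ¬(∀t L(t,t)) ∨ ¬(∃w ∀y (¬¬L(w,w) ∨ C(y)))
Push ¬ through the quantifiers and connectives to reach negation normal form:
  (∃t ¬L(t,t)) ∨ (∀w ∃y (¬L(w,w) ∧ ¬C(y)))
All bound variables are already distinct, so no renaming is needed.
Pull the quantifiers to the front (each side's bound variable is not free in the other side):
  ∃t ∀w ∃y (¬L(t,t) ∨ ¬L(w,w) ∧ ¬C(y))
The quantifier ∀t sits under an odd number of negations (counting the antecedent side of each →), so it flips to ∃t.

existential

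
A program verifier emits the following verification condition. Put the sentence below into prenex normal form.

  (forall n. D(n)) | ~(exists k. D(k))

Drive negations inward (¬∀x A ≡ ∃x ¬A, ¬∃x A ≡ ∀x ¬A, De Morgan for ∧/∨):
  (forall n. D(n)) | (forall k. ~D(k))
Extract every quantifier outward, since the variables are now distinct and don't occur free across branches:
  forall n. forall k. (D(n) | ~D(k))

forall n. forall k. (D(n) | ~D(k))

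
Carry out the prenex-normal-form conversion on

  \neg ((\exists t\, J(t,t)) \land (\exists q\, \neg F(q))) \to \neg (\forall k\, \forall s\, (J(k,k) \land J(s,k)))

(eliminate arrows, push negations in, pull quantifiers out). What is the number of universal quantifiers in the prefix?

Eliminate → and ↔ using ¬ and ∨.
  \neg \neg ((\exists t\, J(t,t)) \land (\exists q\, \neg F(q))) \lor \neg (\forall k\, \forall s\, (J(k,k) \land J(s,k)))
Drive negations inward (¬∀x A ≡ ∃x ¬A, ¬∃x A ≡ ∀x ¬A, De Morgan for ∧/∨):
  (\exists t\, J(t,t)) \land (\exists q\, \neg F(q)) \lor (\exists k\, \exists s\, (\neg J(k,k) \lor \neg J(s,k)))
Extract every quantifier outward, since the variables are now distinct and don't occur free across branches:
  \exists t\, \exists q\, \exists k\, \exists s\, (J(t,t) \land \neg F(q) \lor \neg J(k,k) \lor \neg J(s,k))
The prefix is \exists t \exists q \exists k \exists s: 0 universal, 4 existential.

0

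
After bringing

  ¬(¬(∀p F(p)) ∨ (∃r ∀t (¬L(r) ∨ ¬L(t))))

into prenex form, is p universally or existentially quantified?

Move each ¬ inward, flipping quantifiers it crosses:
  (∀p F(p)) ∧ (∀r ∃t (L(r) ∧ L(t)))
Pull the quantifiers to the front (each side's bound variable is not free in the other side):
  ∀p ∀r ∃t (F(p) ∧ L(r) ∧ L(t))
The quantifier ∀p sits under an even number of negations, so it remains universal.

universal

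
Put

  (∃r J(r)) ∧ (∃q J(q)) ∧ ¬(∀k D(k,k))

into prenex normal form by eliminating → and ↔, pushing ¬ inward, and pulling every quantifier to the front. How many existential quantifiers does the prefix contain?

3

Move each ¬ inward, flipping quantifiers it crosses:
  (∃r J(r)) ∧ (∃q J(q)) ∧ (∃k ¬D(k,k))
Extract every quantifier outward, since the variables are now distinct and don't occur free across branches:
  ∃r ∃q ∃k (J(r) ∧ J(q) ∧ ¬D(k,k))
The prefix is ∃r ∃q ∃k: 0 universal, 3 existential.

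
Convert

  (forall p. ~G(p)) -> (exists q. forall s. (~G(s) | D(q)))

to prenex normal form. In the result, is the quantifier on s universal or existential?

First replace A → B with ¬A ∨ B.
  ~(forall p. ~G(p)) | (exists q. forall s. (~G(s) | D(q)))
Drive negations inward (¬∀x A ≡ ∃x ¬A, ¬∃x A ≡ ∀x ¬A, De Morgan for ∧/∨):
  (exists p. G(p)) | (exists q. forall s. (~G(s) | D(q)))
All bound variables are already distinct, so no renaming is needed.
Extract every quantifier outward, since the variables are now distinct and don't occur free across branches:
  exists p. exists q. forall s. (G(p) | ~G(s) | D(q))
The quantifier forall s sits under an even number of negations (counting the antecedent side of each →), so it remains universal.

universal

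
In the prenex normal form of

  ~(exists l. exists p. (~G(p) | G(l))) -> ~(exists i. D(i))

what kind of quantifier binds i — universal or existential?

First replace A → B with ¬A ∨ B.
  ~~(exists l. exists p. (~G(p) | G(l))) | ~(exists i. D(i))
Drive negations inward (¬∀x A ≡ ∃x ¬A, ¬∃x A ≡ ∀x ¬A, De Morgan for ∧/∨):
  (exists l. exists p. (~G(p) | G(l))) | (forall i. ~D(i))
All bound variables are already distinct, so no renaming is needed.
Finally move all quantifiers to the prefix:
  exists l. exists p. forall i. (~G(p) | G(l) | ~D(i))
The quantifier exists i sits under an odd number of negations (counting the antecedent side of each →), so it flips to forall i.

universal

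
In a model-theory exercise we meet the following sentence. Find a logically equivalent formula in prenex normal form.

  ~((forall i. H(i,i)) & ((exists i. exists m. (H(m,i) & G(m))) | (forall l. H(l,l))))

Drive negations inward (¬∀x A ≡ ∃x ¬A, ¬∃x A ≡ ∀x ¬A, De Morgan for ∧/∨):
  (exists i. ~H(i,i)) | (forall i. forall m. (~H(m,i) | ~G(m))) & (exists l. ~H(l,l))
Standardize variables apart so no two quantifiers bind the same name: i↦t.
  (exists i. ~H(i,i)) | (forall t. forall m. (~H(m,t) | ~G(m))) & (exists l. ~H(l,l))
Pull the quantifiers to the front (each side's bound variable is not free in the other side):
  exists i. forall t. forall m. exists l. (~H(i,i) | (~H(m,t) | ~G(m)) & ~H(l,l))

exists i. forall t. forall m. exists l. (~H(i,i) | (~H(m,t) | ~G(m)) & ~H(l,l))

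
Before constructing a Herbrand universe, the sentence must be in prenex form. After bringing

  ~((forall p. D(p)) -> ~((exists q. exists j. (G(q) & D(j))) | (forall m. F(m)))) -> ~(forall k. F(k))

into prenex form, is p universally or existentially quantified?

existential

Eliminate → and ↔ using ¬ and ∨.
  ~~(~(forall p. D(p)) | ~((exists q. exists j. (G(q) & D(j))) | (forall m. F(m)))) | ~(forall k. F(k))
Drive negations inward (¬∀x A ≡ ∃x ¬A, ¬∃x A ≡ ∀x ¬A, De Morgan for ∧/∨):
  (exists p. ~D(p)) | (forall q. forall j. (~G(q) | ~D(j))) & (exists m. ~F(m)) | (exists k. ~F(k))
All bound variables are already distinct, so no renaming is needed.
Extract every quantifier outward, since the variables are now distinct and don't occur free across branches:
  exists p. forall q. forall j. exists m. exists k. (~D(p) | (~G(q) | ~D(j)) & ~F(m) | ~F(k))
The quantifier forall p sits under an odd number of negations (counting the antecedent side of each →), so it flips to exists p.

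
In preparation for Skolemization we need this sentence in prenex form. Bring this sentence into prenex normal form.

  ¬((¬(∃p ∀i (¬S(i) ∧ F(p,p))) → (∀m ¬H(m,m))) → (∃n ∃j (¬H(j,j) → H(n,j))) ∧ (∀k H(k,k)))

∃p ∀i ∀m ∀n ∀j ∃k ((¬S(i) ∧ F(p,p) ∨ ¬H(m,m)) ∧ (¬H(j,j) ∧ ¬H(n,j) ∨ ¬H(k,k)))

Rewrite implications/biconditionals: A → B as ¬A ∨ B.
  ¬(¬(¬¬(∃p ∀i (¬S(i) ∧ F(p,p))) ∨ (∀m ¬H(m,m))) ∨ (∃n ∃j (¬¬H(j,j) ∨ H(n,j))) ∧ (∀k H(k,k)))
Push ¬ through the quantifiers and connectives to reach negation normal form:
  ((∃p ∀i (¬S(i) ∧ F(p,p))) ∨ (∀m ¬H(m,m))) ∧ ((∀n ∀j (¬H(j,j) ∧ ¬H(n,j))) ∨ (∃k ¬H(k,k)))
All bound variables are already distinct, so no renaming is needed.
Pull the quantifiers to the front (each side's bound variable is not free in the other side):
  ∃p ∀i ∀m ∀n ∀j ∃k ((¬S(i) ∧ F(p,p) ∨ ¬H(m,m)) ∧ (¬H(j,j) ∧ ¬H(n,j) ∨ ¬H(k,k)))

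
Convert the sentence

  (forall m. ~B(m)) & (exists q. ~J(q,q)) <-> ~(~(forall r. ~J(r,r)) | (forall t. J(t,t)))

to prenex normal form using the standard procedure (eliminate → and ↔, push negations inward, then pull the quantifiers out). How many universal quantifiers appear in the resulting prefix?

First replace A → B with ¬A ∨ B; A ↔ B as (¬A ∨ B) ∧ (¬B ∨ A).
  (~((forall m. ~B(m)) & (exists q. ~J(q,q))) | ~(~(forall r. ~J(r,r)) | (forall t. J(t,t)))) & (~~(~(forall r. ~J(r,r)) | (forall t. J(t,t))) | (forall m. ~B(m)) & (exists q. ~J(q,q)))
Push ¬ through the quantifiers and connectives to reach negation normal form:
  ((exists m. B(m)) | (forall q. J(q,q)) | (forall r. ~J(r,r)) & (exists t. ~J(t,t))) & ((exists r. J(r,r)) | (forall t. J(t,t)) | (forall m. ~B(m)) & (exists q. ~J(q,q)))
Rename bound variables to avoid capture: r↦b, t↦v1, m↦p, q↦y.
  ((exists m. B(m)) | (forall q. J(q,q)) | (forall r. ~J(r,r)) & (exists t. ~J(t,t))) & ((exists b. J(b,b)) | (forall v1. J(v1,v1)) | (forall p. ~B(p)) & (exists y. ~J(y,y)))
Extract every quantifier outward, since the variables are now distinct and don't occur free across branches:
  exists m. forall q. forall r. exists t. exists b. forall v1. forall p. exists y. ((B(m) | J(q,q) | ~J(r,r) & ~J(t,t)) & (J(b,b) | J(v1,v1) | ~B(p) & ~J(y,y)))
The prefix is exists m forall q forall r exists t exists b forall v1 forall p exists y: 4 universal, 4 existential.

4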